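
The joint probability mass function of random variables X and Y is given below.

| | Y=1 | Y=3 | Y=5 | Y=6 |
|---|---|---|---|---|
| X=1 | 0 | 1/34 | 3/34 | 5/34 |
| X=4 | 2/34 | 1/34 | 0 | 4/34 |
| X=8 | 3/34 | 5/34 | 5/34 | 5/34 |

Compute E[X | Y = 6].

61/14

P(Y = 6) = 7/17.
Summing X·P(X=x,Y=y) over the conditioning event gives 61/34.
E[X | Y = 6] = (61/34) / (7/17) = 61/14.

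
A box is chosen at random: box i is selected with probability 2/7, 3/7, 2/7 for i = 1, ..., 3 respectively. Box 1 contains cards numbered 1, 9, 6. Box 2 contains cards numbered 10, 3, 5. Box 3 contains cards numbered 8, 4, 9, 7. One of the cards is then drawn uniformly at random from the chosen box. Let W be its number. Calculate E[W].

128/21

E[W | box 1] = (1+9+6)/3 = 16/3.
E[W | box 2] = (10+3+5)/3 = 6.
E[W | box 3] = (8+4+9+7)/4 = 7.
By the law of total expectation,
E[W] = (2/7)·(16/3) + (3/7)·(6) + (2/7)·(7) = 128/21.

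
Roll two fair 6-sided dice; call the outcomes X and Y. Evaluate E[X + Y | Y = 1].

Outcomes with Y = 1: (1,1), (2,1), (3,1), (4,1), (5,1), (6,1), each with probability 1/36.
E[X + Y | Y = 1] = (2 + 3 + 4 + 5 + 6 + 7) / 6 = 9/2.

9/2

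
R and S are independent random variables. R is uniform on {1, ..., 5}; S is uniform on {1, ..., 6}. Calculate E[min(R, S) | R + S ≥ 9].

25/6

P(R + S ≥ 9) = 1/5.
Summing min(R,S)·P(x,y) over outcomes with R + S ≥ 9 gives 5/6.
E[min(R, S) | R + S ≥ 9] = (5/6) / (1/5) = 25/6.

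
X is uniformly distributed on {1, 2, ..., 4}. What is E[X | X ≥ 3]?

Given X ≥ 3, X is equally likely to be any of {3, 4}.
E[X | X ≥ 3] = (3 + 4) / 2 = 7/2.

7/2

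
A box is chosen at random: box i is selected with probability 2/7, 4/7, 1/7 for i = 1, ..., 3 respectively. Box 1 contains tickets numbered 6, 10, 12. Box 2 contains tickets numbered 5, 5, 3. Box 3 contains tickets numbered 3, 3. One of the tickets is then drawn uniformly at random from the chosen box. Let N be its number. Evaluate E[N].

39/7

E[N | box 1] = (6+10+12)/3 = 28/3.
E[N | box 2] = (5+5+3)/3 = 13/3.
E[N | box 3] = (3+3)/2 = 3.
By the law of total expectation,
E[N] = (2/7)·(28/3) + (4/7)·(13/3) + (1/7)·(3) = 39/7.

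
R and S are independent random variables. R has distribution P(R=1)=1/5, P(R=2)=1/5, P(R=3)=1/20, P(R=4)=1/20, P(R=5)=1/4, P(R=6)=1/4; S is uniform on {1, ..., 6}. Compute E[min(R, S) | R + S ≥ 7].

P(R + S ≥ 7) = 37/60.
Summing min(R,S)·P(x,y) over outcomes with R + S ≥ 7 gives 61/30.
E[min(R, S) | R + S ≥ 7] = (61/30) / (37/60) = 122/37.

122/37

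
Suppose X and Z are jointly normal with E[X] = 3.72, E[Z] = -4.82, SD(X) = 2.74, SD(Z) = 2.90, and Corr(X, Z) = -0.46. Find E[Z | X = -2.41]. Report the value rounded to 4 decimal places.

-1.8355

E[Z | X=x] = μ_Z + ρ(σ_Z/σ_X)(x − μ_X) for jointly normal variables.
E[Z | X=-2.41] = -4.82 + (-0.46)·(2.90/2.74)·(-2.41 − (3.72)) = -4.82 + (-0.48686)·(-6.13) = -1.8355.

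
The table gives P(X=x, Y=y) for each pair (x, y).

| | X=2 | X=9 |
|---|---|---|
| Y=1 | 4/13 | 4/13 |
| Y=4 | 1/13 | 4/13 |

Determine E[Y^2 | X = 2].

4

P(X = 2) = 5/13.
Σ Y^2·P over the event = 1·(4/13) + 16·(1/13) = 20/13.
E[Y^2 | X = 2] = (20/13) / (5/13) = 4.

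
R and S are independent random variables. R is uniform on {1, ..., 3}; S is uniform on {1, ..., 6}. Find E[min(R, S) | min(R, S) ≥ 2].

P(min(R, S) ≥ 2) = 5/9.
Summing min(R,S)·P(x,y) over outcomes with min(R, S) ≥ 2 gives 4/3.
E[min(R, S) | min(R, S) ≥ 2] = (4/3) / (5/9) = 12/5.

12/5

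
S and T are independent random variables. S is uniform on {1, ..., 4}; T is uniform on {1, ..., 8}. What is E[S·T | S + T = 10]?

61/3

Outcomes with S + T = 10: (2,8), (3,7), (4,6), each with probability 1/32.
E[S·T | S + T = 10] = (16 + 21 + 24) / 3 = 61/3.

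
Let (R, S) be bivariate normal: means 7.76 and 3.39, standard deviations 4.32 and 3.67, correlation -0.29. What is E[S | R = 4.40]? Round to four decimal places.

4.2178

E[S | R=x] = μ_S + ρ(σ_S/σ_R)(x − μ_R) for jointly normal variables.
E[S | R=4.40] = 3.39 + (-0.29)·(3.67/4.32)·(4.40 − (7.76)) = 3.39 + (-0.24637)·(-3.36) = 4.2178.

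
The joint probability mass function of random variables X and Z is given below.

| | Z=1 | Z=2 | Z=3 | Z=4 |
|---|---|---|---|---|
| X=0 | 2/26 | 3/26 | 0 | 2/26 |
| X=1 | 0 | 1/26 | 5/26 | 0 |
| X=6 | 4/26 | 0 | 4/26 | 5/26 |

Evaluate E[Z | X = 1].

17/6

P(X = 1) = 3/13.
Σ Z·P over the event = 2·(1/26) + 3·(5/26) = 17/26.
E[Z | X = 1] = (17/26) / (3/13) = 17/6.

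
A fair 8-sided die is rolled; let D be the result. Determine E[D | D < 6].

3

Given D < 6, D is equally likely to be any of {1, 2, 3, 4, 5}.
E[D | D < 6] = (1 + 2 + 3 + 4 + 5) / 5 = 3.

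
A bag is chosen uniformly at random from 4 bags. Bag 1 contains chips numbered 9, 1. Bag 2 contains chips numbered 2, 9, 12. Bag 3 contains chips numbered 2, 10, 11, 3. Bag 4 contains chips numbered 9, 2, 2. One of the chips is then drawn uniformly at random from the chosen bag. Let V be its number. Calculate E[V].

47/8

E[V | bag 1] = (9+1)/2 = 5.
E[V | bag 2] = (2+9+12)/3 = 23/3.
E[V | bag 3] = (2+10+11+3)/4 = 13/2.
E[V | bag 4] = (9+2+2)/3 = 13/3.
E[V] = (1/4)·(5) + (1/4)·(23/3) + (1/4)·(13/2) + (1/4)·(13/3) = 47/8.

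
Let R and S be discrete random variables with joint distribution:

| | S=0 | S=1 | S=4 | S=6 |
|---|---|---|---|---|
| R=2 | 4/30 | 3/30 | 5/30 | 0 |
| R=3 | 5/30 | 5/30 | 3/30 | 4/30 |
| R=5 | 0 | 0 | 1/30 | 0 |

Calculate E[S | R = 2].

P(R = 2) = 2/5.
Σ S·P over the event = 0·(4/30) + 1·(3/30) + 4·(5/30) = 23/30.
E[S | R = 2] = (23/30) / (2/5) = 23/12.

23/12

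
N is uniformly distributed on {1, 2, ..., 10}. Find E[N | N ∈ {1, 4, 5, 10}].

5

P(N ∈ {1, 4, 5, 10}) = 2/5.
Σ over the event: 1·1/10 + 4·1/10 + 5·1/10 + 10·1/10 = 2.
E[N | N ∈ {1, 4, 5, 10}] = (2) / (2/5) = 5.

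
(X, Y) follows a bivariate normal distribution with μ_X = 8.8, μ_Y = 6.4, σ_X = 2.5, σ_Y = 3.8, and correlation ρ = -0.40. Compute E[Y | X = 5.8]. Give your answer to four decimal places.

8.2240

The regression of Y on X has slope ρ·σ_Y/σ_X and passes through (μ_X, μ_Y).
E[Y | X=5.8] = 6.4 + (-0.40)·(3.8/2.5)·(5.8 − (8.8)) = 6.4 + (-0.608)·(-3) = 8.2240.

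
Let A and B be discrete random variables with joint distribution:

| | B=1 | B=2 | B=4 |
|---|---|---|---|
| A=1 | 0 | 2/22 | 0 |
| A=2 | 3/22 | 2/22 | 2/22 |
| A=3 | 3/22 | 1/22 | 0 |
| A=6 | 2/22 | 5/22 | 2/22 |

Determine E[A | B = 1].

27/8

P(B = 1) = 4/11.
Summing A·P(A=x,B=y) over the conditioning event gives 27/22.
E[A | B = 1] = (27/22) / (4/11) = 27/8.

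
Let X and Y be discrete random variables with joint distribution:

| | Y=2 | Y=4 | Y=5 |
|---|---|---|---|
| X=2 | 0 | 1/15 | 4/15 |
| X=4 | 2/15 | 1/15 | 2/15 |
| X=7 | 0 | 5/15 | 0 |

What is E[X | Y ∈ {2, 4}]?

49/9

P(Y ∈ {2, 4}) = 3/5.
Σ X·P over the event = 2·(1/15) + 4·(2/15) + 4·(1/15) + 7·(5/15) = 49/15.
E[X | Y ∈ {2, 4}] = (49/15) / (3/5) = 49/9.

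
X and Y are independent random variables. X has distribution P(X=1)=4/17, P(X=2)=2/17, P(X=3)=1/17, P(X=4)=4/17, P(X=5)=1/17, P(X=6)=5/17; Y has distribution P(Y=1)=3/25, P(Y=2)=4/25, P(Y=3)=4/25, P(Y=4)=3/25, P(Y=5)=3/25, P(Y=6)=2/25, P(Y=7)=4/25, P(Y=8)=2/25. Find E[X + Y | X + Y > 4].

P(X + Y > 4) = 364/425.
Summing (X+Y)·P(x,y) over outcomes with X + Y > 4 gives 3154/425.
E[X + Y | X + Y > 4] = (3154/425) / (364/425) = 1577/182.

1577/182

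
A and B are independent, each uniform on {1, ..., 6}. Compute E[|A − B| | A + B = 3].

1

Outcomes with A + B = 3: (1,2), (2,1), each with probability 1/36.
E[|A − B| | A + B = 3] = (1 + 1) / 2 = 1.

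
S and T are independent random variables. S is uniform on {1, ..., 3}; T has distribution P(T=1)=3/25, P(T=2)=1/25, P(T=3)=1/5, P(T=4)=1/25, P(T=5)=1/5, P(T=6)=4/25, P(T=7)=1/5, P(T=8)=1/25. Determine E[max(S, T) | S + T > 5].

P(S + T > 5) = 52/75.
Summing max(S,T)·P(x,y) over outcomes with S + T > 5 gives 299/75.
E[max(S, T) | S + T > 5] = (299/75) / (52/75) = 23/4.

23/4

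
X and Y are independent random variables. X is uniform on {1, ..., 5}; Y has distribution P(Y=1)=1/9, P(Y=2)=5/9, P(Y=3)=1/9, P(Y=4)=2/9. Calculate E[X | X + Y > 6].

P(X + Y > 6) = 13/45.
Summing X·P(x,y) over outcomes with X + Y > 6 gives 58/45.
E[X | X + Y > 6] = (58/45) / (13/45) = 58/13.

58/13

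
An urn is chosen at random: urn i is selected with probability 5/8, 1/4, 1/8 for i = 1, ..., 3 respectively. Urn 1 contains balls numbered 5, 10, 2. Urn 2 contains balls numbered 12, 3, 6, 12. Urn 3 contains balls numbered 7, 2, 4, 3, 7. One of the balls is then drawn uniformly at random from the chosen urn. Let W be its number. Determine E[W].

E[W | urn 1] = (5+10+2)/3 = 17/3.
E[W | urn 2] = (12+3+6+12)/4 = 33/4.
E[W | urn 3] = (7+2+4+3+7)/5 = 23/5.
E[W] = (5/8)·(17/3) + (1/4)·(33/4) + (1/8)·(23/5) = 1483/240.

1483/240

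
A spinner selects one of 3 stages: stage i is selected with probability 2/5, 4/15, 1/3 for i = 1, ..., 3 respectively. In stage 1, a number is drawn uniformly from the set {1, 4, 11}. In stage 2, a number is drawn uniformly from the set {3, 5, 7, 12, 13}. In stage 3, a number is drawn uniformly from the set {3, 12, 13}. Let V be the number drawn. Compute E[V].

332/45

E[V | stage 1] = (1+4+11)/3 = 16/3.
E[V | stage 2] = (3+5+7+12+13)/5 = 8.
E[V | stage 3] = (3+12+13)/3 = 28/3.
E[V] = (2/5)·(16/3) + (4/15)·(8) + (1/3)·(28/3) = 332/45.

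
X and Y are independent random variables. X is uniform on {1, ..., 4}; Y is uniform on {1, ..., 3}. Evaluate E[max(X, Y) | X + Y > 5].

11/3

Outcomes with X + Y > 5: (3,3), (4,2), (4,3), each with probability 1/12.
E[max(X, Y) | X + Y > 5] = (3 + 4 + 4) / 3 = 11/3.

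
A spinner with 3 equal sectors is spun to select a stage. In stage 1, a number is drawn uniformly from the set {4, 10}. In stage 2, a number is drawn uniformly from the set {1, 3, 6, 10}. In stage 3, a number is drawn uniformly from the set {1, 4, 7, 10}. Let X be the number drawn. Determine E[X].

35/6

E[X | stage 1] = (4+10)/2 = 7.
E[X | stage 2] = (1+3+6+10)/4 = 5.
E[X | stage 3] = (1+4+7+10)/4 = 11/2.
E[X] = (1/3)·(7) + (1/3)·(5) + (1/3)·(11/2) = 35/6.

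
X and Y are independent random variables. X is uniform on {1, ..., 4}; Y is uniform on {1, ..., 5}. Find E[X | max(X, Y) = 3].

12/5

P(max(X, Y) = 3) = 1/4.
Summing X·P(x,y) over outcomes with max(X, Y) = 3 gives 3/5.
E[X | max(X, Y) = 3] = (3/5) / (1/4) = 12/5.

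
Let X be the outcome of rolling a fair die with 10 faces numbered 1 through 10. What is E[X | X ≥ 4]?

Given X ≥ 4, X is equally likely to be any of {4, 5, 6, 7, 8, 9, 10}.
E[X | X ≥ 4] = (4 + 5 + 6 + 7 + 8 + 9 + 10) / 7 = 7.

7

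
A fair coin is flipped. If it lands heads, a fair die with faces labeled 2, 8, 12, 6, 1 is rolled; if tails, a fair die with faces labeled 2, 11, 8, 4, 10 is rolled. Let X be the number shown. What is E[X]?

32/5

E[X | heads] = (2+8+12+6+1)/5 = 29/5.
E[X | tails] = (2+11+8+4+10)/5 = 7.
By the law of total expectation,
E[X] = (1/2)·(29/5) + (1/2)·(7) = 32/5.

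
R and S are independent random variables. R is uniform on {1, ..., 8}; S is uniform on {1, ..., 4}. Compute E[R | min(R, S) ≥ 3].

11/2

P(min(R, S) ≥ 3) = 3/8.
Summing R·P(x,y) over outcomes with min(R, S) ≥ 3 gives 33/16.
E[R | min(R, S) ≥ 3] = (33/16) / (3/8) = 11/2.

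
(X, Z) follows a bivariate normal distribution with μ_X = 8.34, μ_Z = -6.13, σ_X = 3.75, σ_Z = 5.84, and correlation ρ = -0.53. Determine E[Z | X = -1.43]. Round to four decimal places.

1.9340

For a bivariate normal, E[Z | X=x] = μ_Z + ρ·(σ_Z/σ_X)·(x − μ_X).
E[Z | X=-1.43] = -6.13 + (-0.53)·(5.84/3.75)·(-1.43 − (8.34)) = -6.13 + (-0.825387)·(-9.77) = 1.9340.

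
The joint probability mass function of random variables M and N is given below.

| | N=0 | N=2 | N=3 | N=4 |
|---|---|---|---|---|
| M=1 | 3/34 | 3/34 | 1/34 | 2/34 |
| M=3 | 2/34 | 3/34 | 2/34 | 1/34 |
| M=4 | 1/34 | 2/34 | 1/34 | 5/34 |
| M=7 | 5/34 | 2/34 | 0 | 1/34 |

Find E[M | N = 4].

P(N = 4) = 9/34.
Σ M·P over the event = 1·(2/34) + 3·(1/34) + 4·(5/34) + 7·(1/34) = 16/17.
E[M | N = 4] = (16/17) / (9/34) = 32/9.

32/9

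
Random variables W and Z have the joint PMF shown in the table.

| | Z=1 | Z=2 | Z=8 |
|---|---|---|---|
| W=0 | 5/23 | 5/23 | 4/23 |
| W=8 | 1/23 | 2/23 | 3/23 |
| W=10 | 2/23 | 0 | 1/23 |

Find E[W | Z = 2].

16/7

P(Z = 2) = 7/23.
Σ W·P over the event = 0·(5/23) + 8·(2/23) = 16/23.
E[W | Z = 2] = (16/23) / (7/23) = 16/7.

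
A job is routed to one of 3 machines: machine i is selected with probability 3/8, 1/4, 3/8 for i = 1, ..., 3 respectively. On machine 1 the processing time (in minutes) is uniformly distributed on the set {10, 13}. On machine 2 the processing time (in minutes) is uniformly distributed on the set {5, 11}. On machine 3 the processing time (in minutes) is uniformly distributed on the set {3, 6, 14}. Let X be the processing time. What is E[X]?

147/16

E[X | machine 1] = (10+13)/2 = 23/2.
E[X | machine 2] = (5+11)/2 = 8.
E[X | machine 3] = (3+6+14)/3 = 23/3.
By the law of total expectation,
E[X] = (3/8)·(23/2) + (1/4)·(8) + (3/8)·(23/3) = 147/16.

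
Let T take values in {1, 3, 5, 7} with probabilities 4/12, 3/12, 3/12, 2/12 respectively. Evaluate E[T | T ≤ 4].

P(T ≤ 4) = 7/12.
Σ over the event: 1·1/3 + 3·1/4 = 13/12.
E[T | T ≤ 4] = (13/12) / (7/12) = 13/7.

13/7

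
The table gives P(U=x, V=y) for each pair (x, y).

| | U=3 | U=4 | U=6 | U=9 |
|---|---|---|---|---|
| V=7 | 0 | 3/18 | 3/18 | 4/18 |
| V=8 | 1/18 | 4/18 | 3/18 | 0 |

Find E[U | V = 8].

P(V = 8) = 4/9.
Σ U·P over the event = 3·(1/18) + 4·(4/18) + 6·(3/18) = 37/18.
E[U | V = 8] = (37/18) / (4/9) = 37/8.

37/8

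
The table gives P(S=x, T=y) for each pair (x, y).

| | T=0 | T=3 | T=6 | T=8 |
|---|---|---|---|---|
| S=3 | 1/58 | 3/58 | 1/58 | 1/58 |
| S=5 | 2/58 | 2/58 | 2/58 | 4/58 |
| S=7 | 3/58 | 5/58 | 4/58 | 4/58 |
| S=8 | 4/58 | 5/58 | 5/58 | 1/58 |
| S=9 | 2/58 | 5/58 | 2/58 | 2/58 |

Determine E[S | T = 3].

139/20

P(T = 3) = 10/29.
Summing S·P(S=x,T=y) over the conditioning event gives 139/58.
E[S | T = 3] = (139/58) / (10/29) = 139/20.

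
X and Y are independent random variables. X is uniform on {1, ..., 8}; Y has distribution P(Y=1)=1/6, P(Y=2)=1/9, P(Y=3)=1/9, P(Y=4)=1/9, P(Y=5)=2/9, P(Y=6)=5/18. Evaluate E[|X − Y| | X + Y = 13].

P(X + Y = 13) = 1/16.
Summing |X−Y|·P(x,y) over outcomes with X + Y = 13 gives 17/144.
E[|X − Y| | X + Y = 13] = (17/144) / (1/16) = 17/9.

17/9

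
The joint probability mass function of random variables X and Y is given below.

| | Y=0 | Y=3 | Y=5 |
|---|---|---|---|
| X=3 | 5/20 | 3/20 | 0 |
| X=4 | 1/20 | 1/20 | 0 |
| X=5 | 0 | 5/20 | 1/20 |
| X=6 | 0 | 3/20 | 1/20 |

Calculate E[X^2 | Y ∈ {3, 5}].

337/14

P(Y ∈ {3, 5}) = 7/10.
Σ X^2·P over the event = 9·(3/20) + 16·(1/20) + 25·(5/20) + 25·(1/20) + 36·(3/20) + 36·(1/20) = 337/20.
E[X^2 | Y ∈ {3, 5}] = (337/20) / (7/10) = 337/14.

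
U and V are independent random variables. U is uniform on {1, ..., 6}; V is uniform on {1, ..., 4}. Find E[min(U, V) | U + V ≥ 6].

P(U + V ≥ 6) = 7/12.
Summing min(U,V)·P(x,y) over outcomes with U + V ≥ 6 gives 37/24.
E[min(U, V) | U + V ≥ 6] = (37/24) / (7/12) = 37/14.

37/14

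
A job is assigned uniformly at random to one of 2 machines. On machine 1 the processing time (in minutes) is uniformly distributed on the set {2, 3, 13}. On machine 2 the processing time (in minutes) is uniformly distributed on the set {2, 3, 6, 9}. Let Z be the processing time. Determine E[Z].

11/2

E[Z | machine 1] = (2+3+13)/3 = 6.
E[Z | machine 2] = (2+3+6+9)/4 = 5.
By the law of total expectation,
E[Z] = (1/2)·(6) + (1/2)·(5) = 11/2.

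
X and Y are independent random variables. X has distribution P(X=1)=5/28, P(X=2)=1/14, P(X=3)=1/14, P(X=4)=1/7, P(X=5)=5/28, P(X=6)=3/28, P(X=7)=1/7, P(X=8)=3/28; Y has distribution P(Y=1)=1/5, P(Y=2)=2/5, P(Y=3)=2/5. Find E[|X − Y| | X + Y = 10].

34/7

P(X + Y = 10) = 1/10.
Summing |X−Y|·P(x,y) over outcomes with X + Y = 10 gives 17/35.
E[|X − Y| | X + Y = 10] = (17/35) / (1/10) = 34/7.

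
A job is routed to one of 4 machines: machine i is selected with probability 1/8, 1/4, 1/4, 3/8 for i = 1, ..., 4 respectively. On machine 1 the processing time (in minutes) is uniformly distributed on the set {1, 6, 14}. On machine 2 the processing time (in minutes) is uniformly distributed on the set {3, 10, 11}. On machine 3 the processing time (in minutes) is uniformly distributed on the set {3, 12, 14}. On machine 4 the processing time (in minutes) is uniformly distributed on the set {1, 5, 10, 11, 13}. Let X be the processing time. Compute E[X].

199/24

E[X | machine 1] = (1+6+14)/3 = 7.
E[X | machine 2] = (3+10+11)/3 = 8.
E[X | machine 3] = (3+12+14)/3 = 29/3.
E[X | machine 4] = (1+5+10+11+13)/5 = 8.
By the law of total expectation,
E[X] = (1/8)·(7) + (1/4)·(8) + (1/4)·(29/3) + (3/8)·(8) = 199/24.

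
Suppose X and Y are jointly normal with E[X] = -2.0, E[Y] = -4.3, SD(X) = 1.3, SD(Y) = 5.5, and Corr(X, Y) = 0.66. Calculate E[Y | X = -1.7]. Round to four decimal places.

E[Y | X=x] = μ_Y + ρ(σ_Y/σ_X)(x − μ_X) for jointly normal variables.
E[Y | X=-1.7] = -4.3 + (0.66)·(5.5/1.3)·(-1.7 − (-2.0)) = -4.3 + (2.7923)·(0.3) = -3.4623.

-3.4623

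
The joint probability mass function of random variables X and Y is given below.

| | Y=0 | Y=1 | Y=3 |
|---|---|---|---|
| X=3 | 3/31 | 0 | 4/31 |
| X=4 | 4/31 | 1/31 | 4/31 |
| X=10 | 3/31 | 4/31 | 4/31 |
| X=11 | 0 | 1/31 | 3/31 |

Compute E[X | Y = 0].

11/2

P(Y = 0) = 10/31.
Σ X·P over the event = 3·(3/31) + 4·(4/31) + 10·(3/31) = 55/31.
E[X | Y = 0] = (55/31) / (10/31) = 11/2.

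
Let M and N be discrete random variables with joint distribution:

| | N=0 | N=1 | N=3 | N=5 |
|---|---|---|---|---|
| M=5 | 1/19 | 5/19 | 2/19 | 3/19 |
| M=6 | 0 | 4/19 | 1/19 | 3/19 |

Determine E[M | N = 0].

P(N = 0) = 1/19.
Σ M·P over the event = 5·(1/19) = 5/19.
E[M | N = 0] = (5/19) / (1/19) = 5.

5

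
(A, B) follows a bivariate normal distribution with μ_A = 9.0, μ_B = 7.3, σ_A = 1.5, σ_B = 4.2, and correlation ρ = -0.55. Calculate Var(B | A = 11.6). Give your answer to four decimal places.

12.3039

The conditional variance in a bivariate normal is σ_B²(1 − ρ²), independent of x.
Var(B | A=11.6) = (4.2)²·(1 − (-0.55)²) = 17.64·0.6975 = 12.3039.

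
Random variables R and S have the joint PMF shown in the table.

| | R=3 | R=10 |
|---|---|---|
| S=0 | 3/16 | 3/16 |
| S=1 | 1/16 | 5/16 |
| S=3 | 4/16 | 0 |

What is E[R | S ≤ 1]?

23/3

P(S ≤ 1) = 3/4.
Σ R·P over the event = 3·(3/16) + 3·(1/16) + 10·(3/16) + 10·(5/16) = 23/4.
E[R | S ≤ 1] = (23/4) / (3/4) = 23/3.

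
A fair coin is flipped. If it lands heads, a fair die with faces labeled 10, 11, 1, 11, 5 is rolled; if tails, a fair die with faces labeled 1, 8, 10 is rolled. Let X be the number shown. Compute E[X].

209/30

E[X | heads] = (10+11+1+11+5)/5 = 38/5.
E[X | tails] = (1+8+10)/3 = 19/3.
By the law of total expectation,
E[X] = (1/2)·(38/5) + (1/2)·(19/3) = 209/30.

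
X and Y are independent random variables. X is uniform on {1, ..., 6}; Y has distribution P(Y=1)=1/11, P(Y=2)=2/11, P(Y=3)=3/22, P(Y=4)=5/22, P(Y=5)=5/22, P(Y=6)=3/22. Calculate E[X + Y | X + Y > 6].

356/41

P(X + Y > 6) = 41/66.
Summing (X+Y)·P(x,y) over outcomes with X + Y > 6 gives 178/33.
E[X + Y | X + Y > 6] = (178/33) / (41/66) = 356/41.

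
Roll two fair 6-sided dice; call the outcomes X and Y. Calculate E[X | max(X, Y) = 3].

12/5

Outcomes with max(X, Y) = 3: (1,3), (2,3), (3,1), (3,2), (3,3), each with probability 1/36.
E[X | max(X, Y) = 3] = (1 + 2 + 3 + 3 + 3) / 5 = 12/5.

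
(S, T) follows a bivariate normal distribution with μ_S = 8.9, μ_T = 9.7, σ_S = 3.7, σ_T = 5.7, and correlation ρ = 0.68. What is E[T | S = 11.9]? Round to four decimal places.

For a bivariate normal, E[T | S=x] = μ_T + ρ·(σ_T/σ_S)·(x − μ_S).
E[T | S=11.9] = 9.7 + (0.68)·(5.7/3.7)·(11.9 − (8.9)) = 9.7 + (1.04757)·(3) = 12.8427.

12.8427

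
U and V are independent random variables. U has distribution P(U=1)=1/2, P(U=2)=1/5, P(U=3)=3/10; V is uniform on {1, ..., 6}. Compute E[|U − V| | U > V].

11/8

P(U > V) = 2/15.
Summing |U−V|·P(x,y) over outcomes with U > V gives 11/60.
E[|U − V| | U > V] = (11/60) / (2/15) = 11/8.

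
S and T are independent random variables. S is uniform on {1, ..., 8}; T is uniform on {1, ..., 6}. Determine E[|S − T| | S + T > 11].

2

P(S + T > 11) = 1/8.
Summing |S−T|·P(x,y) over outcomes with S + T > 11 gives 1/4.
E[|S − T| | S + T > 11] = (1/4) / (1/8) = 2.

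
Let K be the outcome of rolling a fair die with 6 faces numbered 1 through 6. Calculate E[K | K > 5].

Given K > 5, K is equally likely to be any of {6}.
E[K | K > 5] = (6) / 1 = 6.

6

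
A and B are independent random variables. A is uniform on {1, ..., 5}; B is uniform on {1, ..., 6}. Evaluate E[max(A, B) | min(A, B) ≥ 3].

P(min(A, B) ≥ 3) = 2/5.
Summing max(A,B)·P(x,y) over outcomes with min(A, B) ≥ 3 gives 29/15.
E[max(A, B) | min(A, B) ≥ 3] = (29/15) / (2/5) = 29/6.

29/6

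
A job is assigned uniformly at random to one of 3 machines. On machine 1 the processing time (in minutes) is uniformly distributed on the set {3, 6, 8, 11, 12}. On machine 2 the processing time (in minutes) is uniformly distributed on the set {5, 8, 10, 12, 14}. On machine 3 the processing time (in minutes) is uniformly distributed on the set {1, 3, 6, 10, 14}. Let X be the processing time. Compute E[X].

E[X | machine 1] = (3+6+8+11+12)/5 = 8.
E[X | machine 2] = (5+8+10+12+14)/5 = 49/5.
E[X | machine 3] = (1+3+6+10+14)/5 = 34/5.
By the law of total expectation,
E[X] = (1/3)·(8) + (1/3)·(49/5) + (1/3)·(34/5) = 41/5.

41/5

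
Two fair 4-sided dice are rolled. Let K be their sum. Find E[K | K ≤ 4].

P(K ≤ 4) = 3/8.
Σ over the event: 2·1/16 + 3·1/8 + 4·3/16 = 5/4.
E[K | K ≤ 4] = (5/4) / (3/8) = 10/3.

10/3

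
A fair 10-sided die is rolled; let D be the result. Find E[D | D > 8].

19/2

Given D > 8, D is equally likely to be any of {9, 10}.
E[D | D > 8] = (9 + 10) / 2 = 19/2.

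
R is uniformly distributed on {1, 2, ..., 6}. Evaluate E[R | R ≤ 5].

Given R ≤ 5, R is equally likely to be any of {1, 2, 3, 4, 5}.
E[R | R ≤ 5] = (1 + 2 + 3 + 4 + 5) / 5 = 3.

3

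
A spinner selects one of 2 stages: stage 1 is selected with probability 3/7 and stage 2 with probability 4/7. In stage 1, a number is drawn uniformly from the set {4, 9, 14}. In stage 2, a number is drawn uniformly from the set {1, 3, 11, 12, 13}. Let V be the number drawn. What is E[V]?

59/7

E[V | stage 1] = (4+9+14)/3 = 9.
E[V | stage 2] = (1+3+11+12+13)/5 = 8.
By the law of total expectation,
E[V] = (3/7)·(9) + (4/7)·(8) = 59/7.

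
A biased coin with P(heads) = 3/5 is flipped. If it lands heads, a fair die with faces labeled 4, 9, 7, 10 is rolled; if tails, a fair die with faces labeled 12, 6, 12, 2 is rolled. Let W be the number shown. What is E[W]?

E[W | heads] = (4+9+7+10)/4 = 15/2.
E[W | tails] = (12+6+12+2)/4 = 8.
By the law of total expectation,
E[W] = (3/5)·(15/2) + (2/5)·(8) = 77/10.

77/10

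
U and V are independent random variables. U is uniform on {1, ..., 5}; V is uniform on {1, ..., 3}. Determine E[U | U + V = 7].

9/2

P(U + V = 7) = 2/15.
Summing U·P(x,y) over outcomes with U + V = 7 gives 3/5.
E[U | U + V = 7] = (3/5) / (2/15) = 9/2.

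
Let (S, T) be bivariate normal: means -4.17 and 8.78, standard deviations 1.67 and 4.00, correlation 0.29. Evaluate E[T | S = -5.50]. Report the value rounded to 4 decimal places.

E[T | S=x] = μ_T + ρ(σ_T/σ_S)(x − μ_S) for jointly normal variables.
E[T | S=-5.50] = 8.78 + (0.29)·(4.00/1.67)·(-5.50 − (-4.17)) = 8.78 + (0.69461)·(-1.33) = 7.8562.

7.8562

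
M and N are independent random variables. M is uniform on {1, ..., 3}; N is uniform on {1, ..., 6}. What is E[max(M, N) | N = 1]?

2

Outcomes with N = 1: (1,1), (2,1), (3,1), each with probability 1/18.
E[max(M, N) | N = 1] = (1 + 2 + 3) / 3 = 2.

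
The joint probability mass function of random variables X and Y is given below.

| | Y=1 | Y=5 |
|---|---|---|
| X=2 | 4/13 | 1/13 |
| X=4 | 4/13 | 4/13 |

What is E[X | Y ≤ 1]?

3

P(Y ≤ 1) = 8/13.
Σ X·P over the event = 2·(4/13) + 4·(4/13) = 24/13.
E[X | Y ≤ 1] = (24/13) / (8/13) = 3.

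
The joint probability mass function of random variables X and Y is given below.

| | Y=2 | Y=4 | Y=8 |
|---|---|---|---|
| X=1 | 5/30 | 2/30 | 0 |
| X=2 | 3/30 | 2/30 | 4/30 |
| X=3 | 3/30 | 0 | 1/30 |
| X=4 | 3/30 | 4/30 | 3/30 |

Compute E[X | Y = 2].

16/7

P(Y = 2) = 7/15.
Σ X·P over the event = 1·(5/30) + 2·(3/30) + 3·(3/30) + 4·(3/30) = 16/15.
E[X | Y = 2] = (16/15) / (7/15) = 16/7.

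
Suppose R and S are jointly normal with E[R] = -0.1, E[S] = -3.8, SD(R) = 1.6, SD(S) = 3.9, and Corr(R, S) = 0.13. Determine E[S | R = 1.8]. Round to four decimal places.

The regression of S on R has slope ρ·σ_S/σ_R and passes through (μ_R, μ_S).
E[S | R=1.8] = -3.8 + (0.13)·(3.9/1.6)·(1.8 − (-0.1)) = -3.8 + (0.31688)·(1.9) = -3.1979.

-3.1979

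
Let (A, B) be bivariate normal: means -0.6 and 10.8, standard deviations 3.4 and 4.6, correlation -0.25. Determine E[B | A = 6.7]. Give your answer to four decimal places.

8.3309

For a bivariate normal, E[B | A=x] = μ_B + ρ·(σ_B/σ_A)·(x − μ_A).
E[B | A=6.7] = 10.8 + (-0.25)·(4.6/3.4)·(6.7 − (-0.6)) = 10.8 + (-0.338235)·(7.3) = 8.3309.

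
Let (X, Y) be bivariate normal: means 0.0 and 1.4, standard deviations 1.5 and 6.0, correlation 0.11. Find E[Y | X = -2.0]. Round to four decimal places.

E[Y | X=x] = μ_Y + ρ(σ_Y/σ_X)(x − μ_X) for jointly normal variables.
E[Y | X=-2.0] = 1.4 + (0.11)·(6.0/1.5)·(-2.0 − (0.0)) = 1.4 + (0.44)·(-2) = 0.5200.

0.5200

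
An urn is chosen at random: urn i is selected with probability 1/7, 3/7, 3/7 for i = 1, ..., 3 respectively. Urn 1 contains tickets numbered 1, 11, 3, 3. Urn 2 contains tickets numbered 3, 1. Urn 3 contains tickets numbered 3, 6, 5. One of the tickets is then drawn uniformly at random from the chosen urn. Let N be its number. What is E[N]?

E[N | urn 1] = (1+11+3+3)/4 = 9/2.
E[N | urn 2] = (3+1)/2 = 2.
E[N | urn 3] = (3+6+5)/3 = 14/3.
E[N] = (1/7)·(9/2) + (3/7)·(2) + (3/7)·(14/3) = 7/2.

7/2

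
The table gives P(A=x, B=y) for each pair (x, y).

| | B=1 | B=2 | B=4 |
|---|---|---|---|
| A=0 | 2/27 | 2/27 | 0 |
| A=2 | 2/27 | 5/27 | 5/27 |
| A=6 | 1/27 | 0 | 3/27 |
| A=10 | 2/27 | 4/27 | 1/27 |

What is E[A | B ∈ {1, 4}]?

P(B ∈ {1, 4}) = 16/27.
Σ A·P over the event = 0·(2/27) + 2·(2/27) + 2·(5/27) + 6·(1/27) + 6·(3/27) + 10·(2/27) + 10·(1/27) = 68/27.
E[A | B ∈ {1, 4}] = (68/27) / (16/27) = 17/4.

17/4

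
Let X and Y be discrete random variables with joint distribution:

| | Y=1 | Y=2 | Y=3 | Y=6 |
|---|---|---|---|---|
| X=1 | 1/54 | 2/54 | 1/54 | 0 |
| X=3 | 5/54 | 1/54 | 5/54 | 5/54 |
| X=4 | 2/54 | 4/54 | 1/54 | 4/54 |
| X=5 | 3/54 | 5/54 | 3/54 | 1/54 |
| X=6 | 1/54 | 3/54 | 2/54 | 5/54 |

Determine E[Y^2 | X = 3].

P(X = 3) = 8/27.
Summing Y^2·P(X=x,Y=y) over the conditioning event gives 13/3.
E[Y^2 | X = 3] = (13/3) / (8/27) = 117/8.

117/8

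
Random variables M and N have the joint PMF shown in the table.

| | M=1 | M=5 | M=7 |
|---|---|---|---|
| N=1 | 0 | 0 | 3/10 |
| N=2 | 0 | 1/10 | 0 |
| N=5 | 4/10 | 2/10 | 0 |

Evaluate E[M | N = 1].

7

P(N = 1) = 3/10.
Σ M·P over the event = 7·(3/10) = 21/10.
E[M | N = 1] = (21/10) / (3/10) = 7.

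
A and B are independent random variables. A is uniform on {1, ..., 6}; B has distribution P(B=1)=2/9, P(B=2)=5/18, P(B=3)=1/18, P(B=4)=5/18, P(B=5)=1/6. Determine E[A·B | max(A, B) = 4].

134/15

P(max(A, B) = 4) = 5/18.
Summing AB·P(x,y) over outcomes with max(A, B) = 4 gives 67/27.
E[A·B | max(A, B) = 4] = (67/27) / (5/18) = 134/15.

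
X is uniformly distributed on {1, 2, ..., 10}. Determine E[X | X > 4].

15/2

Given X > 4, X is equally likely to be any of {5, 6, 7, 8, 9, 10}.
E[X | X > 4] = (5 + 6 + 7 + 8 + 9 + 10) / 6 = 15/2.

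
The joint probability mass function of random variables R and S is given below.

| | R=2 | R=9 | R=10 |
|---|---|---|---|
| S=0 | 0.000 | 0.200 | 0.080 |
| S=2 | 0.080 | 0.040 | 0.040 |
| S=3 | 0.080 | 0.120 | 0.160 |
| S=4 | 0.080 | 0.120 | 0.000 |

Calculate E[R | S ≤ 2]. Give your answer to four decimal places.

8.0000

P(S ≤ 2) = 0.440.
Summing R·P(R=x,S=y) over the conditioning event gives 3.520.
E[R | S ≤ 2] = (3.520) / (0.440) = 8.0000.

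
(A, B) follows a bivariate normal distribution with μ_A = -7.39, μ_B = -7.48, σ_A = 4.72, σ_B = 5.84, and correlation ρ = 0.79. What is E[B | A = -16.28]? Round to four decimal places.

For a bivariate normal, E[B | A=x] = μ_B + ρ·(σ_B/σ_A)·(x − μ_A).
E[B | A=-16.28] = -7.48 + (0.79)·(5.84/4.72)·(-16.28 − (-7.39)) = -7.48 + (0.97746)·(-8.89) = -16.1696.

-16.1696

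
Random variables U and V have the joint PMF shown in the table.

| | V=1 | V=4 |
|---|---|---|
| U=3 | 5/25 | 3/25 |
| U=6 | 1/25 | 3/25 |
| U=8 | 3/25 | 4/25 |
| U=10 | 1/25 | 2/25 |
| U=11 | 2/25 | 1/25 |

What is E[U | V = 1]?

P(V = 1) = 12/25.
Σ U·P over the event = 3·(5/25) + 6·(1/25) + 8·(3/25) + 10·(1/25) + 11·(2/25) = 77/25.
E[U | V = 1] = (77/25) / (12/25) = 77/12.

77/12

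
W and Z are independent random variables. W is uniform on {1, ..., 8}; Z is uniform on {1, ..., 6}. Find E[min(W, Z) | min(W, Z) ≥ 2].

24/7

P(min(W, Z) ≥ 2) = 35/48.
Summing min(W,Z)·P(x,y) over outcomes with min(W, Z) ≥ 2 gives 5/2.
E[min(W, Z) | min(W, Z) ≥ 2] = (5/2) / (35/48) = 24/7.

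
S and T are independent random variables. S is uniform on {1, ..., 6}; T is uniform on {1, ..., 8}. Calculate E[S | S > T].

14/3

P(S > T) = 5/16.
Summing S·P(x,y) over outcomes with S > T gives 35/24.
E[S | S > T] = (35/24) / (5/16) = 14/3.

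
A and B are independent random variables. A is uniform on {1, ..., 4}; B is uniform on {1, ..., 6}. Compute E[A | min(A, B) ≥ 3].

7/2

P(min(A, B) ≥ 3) = 1/3.
Summing A·P(x,y) over outcomes with min(A, B) ≥ 3 gives 7/6.
E[A | min(A, B) ≥ 3] = (7/6) / (1/3) = 7/2.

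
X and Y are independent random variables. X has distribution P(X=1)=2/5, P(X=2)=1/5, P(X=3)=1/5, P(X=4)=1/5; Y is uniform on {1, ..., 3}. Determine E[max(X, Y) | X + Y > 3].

16/5

P(X + Y > 3) = 2/3.
Summing max(X,Y)·P(x,y) over outcomes with X + Y > 3 gives 32/15.
E[max(X, Y) | X + Y > 3] = (32/15) / (2/3) = 16/5.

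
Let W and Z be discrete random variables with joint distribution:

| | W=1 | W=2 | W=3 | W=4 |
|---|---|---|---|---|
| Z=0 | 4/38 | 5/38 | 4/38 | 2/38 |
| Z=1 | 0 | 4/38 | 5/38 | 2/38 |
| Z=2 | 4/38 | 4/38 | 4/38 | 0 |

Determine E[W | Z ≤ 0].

34/15

P(Z ≤ 0) = 15/38.
Σ W·P over the event = 1·(4/38) + 2·(5/38) + 3·(4/38) + 4·(2/38) = 17/19.
E[W | Z ≤ 0] = (17/19) / (15/38) = 34/15.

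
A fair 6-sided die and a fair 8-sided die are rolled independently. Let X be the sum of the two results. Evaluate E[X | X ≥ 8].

272/27

P(X ≥ 8) = 9/16.
Σ over the event: 8·1/8 + 9·1/8 + 10·5/48 + 11·1/12 + 12·1/16 + 13·1/24 + 14·1/48 = 17/3.
E[X | X ≥ 8] = (17/3) / (9/16) = 272/27.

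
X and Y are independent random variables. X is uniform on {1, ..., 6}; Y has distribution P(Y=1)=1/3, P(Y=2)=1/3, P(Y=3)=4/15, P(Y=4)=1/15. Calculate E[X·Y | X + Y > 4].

P(X + Y > 4) = 61/90.
Summing XY·P(x,y) over outcomes with X + Y > 4 gives 193/30.
E[X·Y | X + Y > 4] = (193/30) / (61/90) = 579/61.

579/61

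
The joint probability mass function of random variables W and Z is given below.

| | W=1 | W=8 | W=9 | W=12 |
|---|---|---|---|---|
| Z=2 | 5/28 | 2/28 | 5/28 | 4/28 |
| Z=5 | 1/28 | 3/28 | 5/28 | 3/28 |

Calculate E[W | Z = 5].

53/6

P(Z = 5) = 3/7.
Σ W·P over the event = 1·(1/28) + 8·(3/28) + 9·(5/28) + 12·(3/28) = 53/14.
E[W | Z = 5] = (53/14) / (3/7) = 53/6.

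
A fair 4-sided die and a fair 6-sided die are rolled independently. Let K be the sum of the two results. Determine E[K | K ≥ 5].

P(K ≥ 5) = 3/4.
Σ over the event: 5·1/6 + 6·1/6 + 7·1/6 + 8·1/8 + 9·1/12 + 10·1/24 = 31/6.
E[K | K ≥ 5] = (31/6) / (3/4) = 62/9.

62/9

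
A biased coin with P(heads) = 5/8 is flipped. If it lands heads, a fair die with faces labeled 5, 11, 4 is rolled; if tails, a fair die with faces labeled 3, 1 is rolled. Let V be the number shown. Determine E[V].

E[V | heads] = (5+11+4)/3 = 20/3.
E[V | tails] = (3+1)/2 = 2.
E[V] = (5/8)·(20/3) + (3/8)·(2) = 59/12.

59/12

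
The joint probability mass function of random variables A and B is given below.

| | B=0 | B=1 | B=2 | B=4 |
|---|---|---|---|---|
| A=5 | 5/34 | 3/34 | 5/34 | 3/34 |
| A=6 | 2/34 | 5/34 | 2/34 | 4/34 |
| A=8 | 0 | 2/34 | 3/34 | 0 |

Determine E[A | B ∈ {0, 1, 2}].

P(B ∈ {0, 1, 2}) = 27/34.
Σ A·P over the event = 5·(5/34) + 5·(3/34) + 5·(5/34) + 6·(2/34) + 6·(5/34) + 6·(2/34) + 8·(2/34) + 8·(3/34) = 159/34.
E[A | B ∈ {0, 1, 2}] = (159/34) / (27/34) = 53/9.

53/9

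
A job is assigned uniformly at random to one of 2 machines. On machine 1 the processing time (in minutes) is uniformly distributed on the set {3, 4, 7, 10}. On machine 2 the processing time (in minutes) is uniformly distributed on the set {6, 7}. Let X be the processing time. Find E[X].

25/4

E[X | machine 1] = (3+4+7+10)/4 = 6.
E[X | machine 2] = (6+7)/2 = 13/2.
By the law of total expectation,
E[X] = (1/2)·(6) + (1/2)·(13/2) = 25/4.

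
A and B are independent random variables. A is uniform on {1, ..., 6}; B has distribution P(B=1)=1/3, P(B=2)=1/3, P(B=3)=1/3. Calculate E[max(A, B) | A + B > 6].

P(A + B > 6) = 1/3.
Summing max(A,B)·P(x,y) over outcomes with A + B > 6 gives 16/9.
E[max(A, B) | A + B > 6] = (16/9) / (1/3) = 16/3.

16/3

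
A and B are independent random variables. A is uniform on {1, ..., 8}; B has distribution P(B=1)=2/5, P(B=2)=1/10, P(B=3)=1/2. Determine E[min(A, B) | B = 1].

P(B = 1) = 2/5.
Summing min(A,B)·P(x,y) over outcomes with B = 1 gives 2/5.
E[min(A, B) | B = 1] = (2/5) / (2/5) = 1.

1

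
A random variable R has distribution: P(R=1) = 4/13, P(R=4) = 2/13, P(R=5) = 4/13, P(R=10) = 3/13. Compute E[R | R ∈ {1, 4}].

2

P(R ∈ {1, 4}) = 6/13.
Σ over the event: 1·4/13 + 4·2/13 = 12/13.
E[R | R ∈ {1, 4}] = (12/13) / (6/13) = 2.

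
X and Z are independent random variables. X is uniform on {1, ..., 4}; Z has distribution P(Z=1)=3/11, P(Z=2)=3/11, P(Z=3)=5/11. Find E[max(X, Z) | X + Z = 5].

36/11

P(X + Z = 5) = 1/4.
Summing max(X,Z)·P(x,y) over outcomes with X + Z = 5 gives 9/11.
E[max(X, Z) | X + Z = 5] = (9/11) / (1/4) = 36/11.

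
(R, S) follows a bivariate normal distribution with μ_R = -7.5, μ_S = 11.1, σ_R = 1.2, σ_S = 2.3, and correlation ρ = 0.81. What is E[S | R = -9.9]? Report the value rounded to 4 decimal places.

E[S | R=x] = μ_S + ρ(σ_S/σ_R)(x − μ_R) for jointly normal variables.
E[S | R=-9.9] = 11.1 + (0.81)·(2.3/1.2)·(-9.9 − (-7.5)) = 11.1 + (1.5525)·(-2.4) = 7.3740.

7.3740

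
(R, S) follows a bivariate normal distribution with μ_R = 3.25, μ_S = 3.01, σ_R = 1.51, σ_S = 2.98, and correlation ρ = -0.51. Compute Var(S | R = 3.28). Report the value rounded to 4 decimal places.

6.5706

For a bivariate normal, Var(S | R=x) = σ_S²(1 − ρ²).
Var(S | R=3.28) = (2.98)²·(1 − (-0.51)²) = 8.8804·0.7399 = 6.5706.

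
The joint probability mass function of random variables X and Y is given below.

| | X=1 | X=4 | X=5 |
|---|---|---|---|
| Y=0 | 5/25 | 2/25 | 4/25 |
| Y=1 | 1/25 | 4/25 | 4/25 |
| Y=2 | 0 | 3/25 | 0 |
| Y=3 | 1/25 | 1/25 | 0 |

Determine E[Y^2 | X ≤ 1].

P(X ≤ 1) = 7/25.
Σ Y^2·P over the event = 0·(5/25) + 1·(1/25) + 9·(1/25) = 2/5.
E[Y^2 | X ≤ 1] = (2/5) / (7/25) = 10/7.

10/7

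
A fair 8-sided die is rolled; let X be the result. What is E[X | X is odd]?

Given X is odd, X is equally likely to be any of {1, 3, 5, 7}.
E[X | X is odd] = (1 + 3 + 5 + 7) / 4 = 4.

4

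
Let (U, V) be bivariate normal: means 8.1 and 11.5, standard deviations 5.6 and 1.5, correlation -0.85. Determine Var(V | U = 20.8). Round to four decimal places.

For a bivariate normal, Var(V | U=x) = σ_V²(1 − ρ²).
Var(V | U=20.8) = (1.5)²·(1 − (-0.85)²) = 2.25·0.2775 = 0.6244.

0.6244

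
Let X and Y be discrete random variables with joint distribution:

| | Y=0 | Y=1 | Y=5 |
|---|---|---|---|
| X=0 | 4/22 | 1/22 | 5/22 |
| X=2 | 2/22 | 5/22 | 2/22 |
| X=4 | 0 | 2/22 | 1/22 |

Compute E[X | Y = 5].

1

P(Y = 5) = 4/11.
Summing X·P(X=x,Y=y) over the conditioning event gives 4/11.
E[X | Y = 5] = (4/11) / (4/11) = 1.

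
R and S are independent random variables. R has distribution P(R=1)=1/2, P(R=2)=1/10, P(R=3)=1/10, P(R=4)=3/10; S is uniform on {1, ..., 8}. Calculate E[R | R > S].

11/3

P(R > S) = 3/20.
Summing R·P(x,y) over outcomes with R > S gives 11/20.
E[R | R > S] = (11/20) / (3/20) = 11/3.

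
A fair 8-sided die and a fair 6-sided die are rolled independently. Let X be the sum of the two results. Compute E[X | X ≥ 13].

P(X ≥ 13) = 1/16.
Σ over the event: 13·1/24 + 14·1/48 = 5/6.
E[X | X ≥ 13] = (5/6) / (1/16) = 40/3.

40/3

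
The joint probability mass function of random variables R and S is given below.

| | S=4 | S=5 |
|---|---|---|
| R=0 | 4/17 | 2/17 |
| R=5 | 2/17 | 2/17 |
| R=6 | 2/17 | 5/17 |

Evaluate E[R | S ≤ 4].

P(S ≤ 4) = 8/17.
Σ R·P over the event = 0·(4/17) + 5·(2/17) + 6·(2/17) = 22/17.
E[R | S ≤ 4] = (22/17) / (8/17) = 11/4.

11/4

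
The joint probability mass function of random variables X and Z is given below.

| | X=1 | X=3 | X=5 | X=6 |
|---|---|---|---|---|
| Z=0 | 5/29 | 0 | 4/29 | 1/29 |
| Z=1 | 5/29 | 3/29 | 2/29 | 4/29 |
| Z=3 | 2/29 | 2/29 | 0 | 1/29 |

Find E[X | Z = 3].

14/5

P(Z = 3) = 5/29.
Σ X·P over the event = 1·(2/29) + 3·(2/29) + 6·(1/29) = 14/29.
E[X | Z = 3] = (14/29) / (5/29) = 14/5.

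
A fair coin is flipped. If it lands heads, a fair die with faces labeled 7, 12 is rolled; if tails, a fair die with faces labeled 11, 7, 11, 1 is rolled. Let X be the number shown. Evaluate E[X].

17/2

E[X | heads] = (7+12)/2 = 19/2.
E[X | tails] = (11+7+11+1)/4 = 15/2.
E[X] = (1/2)·(19/2) + (1/2)·(15/2) = 17/2.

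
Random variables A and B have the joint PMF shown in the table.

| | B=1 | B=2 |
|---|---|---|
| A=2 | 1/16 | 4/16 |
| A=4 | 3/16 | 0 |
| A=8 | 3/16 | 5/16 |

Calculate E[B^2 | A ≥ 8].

P(A ≥ 8) = 1/2.
Summing B^2·P(A=x,B=y) over the conditioning event gives 23/16.
E[B^2 | A ≥ 8] = (23/16) / (1/2) = 23/8.

23/8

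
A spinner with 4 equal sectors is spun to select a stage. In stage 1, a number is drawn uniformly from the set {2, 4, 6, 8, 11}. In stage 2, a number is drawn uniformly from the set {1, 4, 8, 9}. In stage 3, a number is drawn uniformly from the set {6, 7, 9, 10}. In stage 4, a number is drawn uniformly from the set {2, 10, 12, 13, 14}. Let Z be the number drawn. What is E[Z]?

299/40

E[Z | stage 1] = (2+4+6+8+11)/5 = 31/5.
E[Z | stage 2] = (1+4+8+9)/4 = 11/2.
E[Z | stage 3] = (6+7+9+10)/4 = 8.
E[Z | stage 4] = (2+10+12+13+14)/5 = 51/5.
E[Z] = (1/4)·(31/5) + (1/4)·(11/2) + (1/4)·(8) + (1/4)·(51/5) = 299/40.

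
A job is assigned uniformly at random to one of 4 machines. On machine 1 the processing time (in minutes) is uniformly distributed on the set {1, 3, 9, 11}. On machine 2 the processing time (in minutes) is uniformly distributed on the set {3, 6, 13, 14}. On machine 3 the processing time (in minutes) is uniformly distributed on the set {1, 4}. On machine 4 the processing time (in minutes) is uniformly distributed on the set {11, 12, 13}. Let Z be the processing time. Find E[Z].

59/8

E[Z | machine 1] = (1+3+9+11)/4 = 6.
E[Z | machine 2] = (3+6+13+14)/4 = 9.
E[Z | machine 3] = (1+4)/2 = 5/2.
E[Z | machine 4] = (11+12+13)/3 = 12.
By the law of total expectation,
E[Z] = (1/4)·(6) + (1/4)·(9) + (1/4)·(5/2) + (1/4)·(12) = 59/8.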